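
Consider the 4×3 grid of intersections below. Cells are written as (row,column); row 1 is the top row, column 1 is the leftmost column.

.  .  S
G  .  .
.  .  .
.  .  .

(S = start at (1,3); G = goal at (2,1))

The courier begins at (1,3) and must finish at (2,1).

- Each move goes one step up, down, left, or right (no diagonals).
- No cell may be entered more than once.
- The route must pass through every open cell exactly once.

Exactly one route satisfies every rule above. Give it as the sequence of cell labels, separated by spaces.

(1,3) (2,3) (3,3) (4,3) (4,2) (4,1) (3,1) (3,2) (2,2) (1,2) (1,1) (2,1)

Need to visit all 12 open cells exactly once, starting at (1,3) and ending at (2,1).
Cell (4,1) has only two open neighbours ((3,1) and (4,2)), so the path must pass straight through it: one of those is the cell it's entered from and the other is where it exits.
Route from (1,3): 3× down (reaching (4,3)), 2× left (reaching (4,1)), up to (3,1), right to (3,2), 2× up (reaching (1,2)), left to (1,1), down to (2,1) — 11 moves in all.
Check: all 12 open cells covered.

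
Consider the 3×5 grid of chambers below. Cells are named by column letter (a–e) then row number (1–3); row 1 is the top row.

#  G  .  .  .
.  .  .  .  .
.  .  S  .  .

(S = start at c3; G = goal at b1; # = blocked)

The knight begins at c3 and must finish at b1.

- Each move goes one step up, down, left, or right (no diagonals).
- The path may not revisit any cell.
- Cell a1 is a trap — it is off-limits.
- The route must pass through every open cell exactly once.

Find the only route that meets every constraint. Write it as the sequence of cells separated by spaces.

c3 b3 a3 a2 b2 c2 d2 d3 e3 e2 e1 d1 c1 b1

Need to visit all 14 open cells exactly once, starting at c3 and ending at b1.
Cell a3 has only two open neighbours (a2 and b3), so the path must pass straight through it: one of those is the cell it's entered from and the other is where it exits.
Route from c3: 2× left (reaching a3), up to a2, 3× right (reaching d2), down to d3, right to e3, 2× up (reaching e1), 3× left (reaching b1) — 13 moves in all.
Check: all 14 open cells covered.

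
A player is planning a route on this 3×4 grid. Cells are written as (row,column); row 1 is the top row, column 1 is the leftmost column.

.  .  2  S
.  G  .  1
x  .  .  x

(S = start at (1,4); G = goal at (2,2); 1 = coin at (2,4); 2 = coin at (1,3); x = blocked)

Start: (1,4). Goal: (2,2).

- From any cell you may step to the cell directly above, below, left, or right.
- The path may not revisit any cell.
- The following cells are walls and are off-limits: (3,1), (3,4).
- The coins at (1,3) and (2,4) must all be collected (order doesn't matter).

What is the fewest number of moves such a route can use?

Any route passes through (1,3) and (2,4) in some order between (1,4) and (2,2). Summing Manhattan distances along each leg and taking the cheapest ordering ((1,4) → (2,4) → (1,3) → (2,2)) gives a lower bound of 1 + 2 + 2 = 5 moves.
A route of 5 moves achieves this: (1,4) → (2,4) → (2,3) → (1,3) → (1,2) → (2,2).
Since 5 matches the lower bound, it is optimal.

5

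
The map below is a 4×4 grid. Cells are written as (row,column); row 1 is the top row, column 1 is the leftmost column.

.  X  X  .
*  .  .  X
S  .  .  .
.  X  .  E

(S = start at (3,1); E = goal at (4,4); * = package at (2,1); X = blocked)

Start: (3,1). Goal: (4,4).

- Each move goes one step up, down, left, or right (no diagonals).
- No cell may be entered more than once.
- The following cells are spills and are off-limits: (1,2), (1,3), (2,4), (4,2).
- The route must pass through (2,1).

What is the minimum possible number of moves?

6

Any route passes through (2,1) somewhere between (3,1) and (4,4). Summing Manhattan distances along the two legs ((3,1) → (2,1) → (4,4)) gives a lower bound of 1 + 5 = 6 moves.
A route of 6 moves achieves this: (3,1) → (2,1) → (2,2) → (3,2) → (3,3) → (4,3) → (4,4).
Since 6 matches the lower bound, it is optimal.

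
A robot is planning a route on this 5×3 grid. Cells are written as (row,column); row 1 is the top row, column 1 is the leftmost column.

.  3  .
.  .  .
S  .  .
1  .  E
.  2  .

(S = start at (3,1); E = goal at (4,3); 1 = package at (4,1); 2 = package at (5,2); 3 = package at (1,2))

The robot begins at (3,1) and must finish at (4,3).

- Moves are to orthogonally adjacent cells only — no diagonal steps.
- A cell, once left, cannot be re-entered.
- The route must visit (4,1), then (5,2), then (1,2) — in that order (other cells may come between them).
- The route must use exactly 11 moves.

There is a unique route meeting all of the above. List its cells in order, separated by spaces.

The waypoints must appear in the order (4,1), (5,2), (1,2), with no cell reused.
Route from (3,1): 2× down (reaching (5,1)), right to (5,2), 4× up (reaching (1,2)), right to (1,3), 3× down (reaching (4,3)) — 11 moves in all.
Check: order respected (1 at step 1, 2 at step 3, 3 at step 7); 11 moves as required.

(3,1) (4,1) (5,1) (5,2) (4,2) (3,2) (2,2) (1,2) (1,3) (2,3) (3,3) (4,3)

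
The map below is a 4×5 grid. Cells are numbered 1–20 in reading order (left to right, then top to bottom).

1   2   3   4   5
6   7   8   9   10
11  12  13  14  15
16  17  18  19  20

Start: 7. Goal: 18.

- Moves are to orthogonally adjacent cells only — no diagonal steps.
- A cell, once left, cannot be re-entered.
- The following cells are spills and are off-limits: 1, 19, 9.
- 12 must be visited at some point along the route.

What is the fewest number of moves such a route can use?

Any route passes through 12 somewhere between 7 and 18. Summing Manhattan distances along the two legs (7 → 12 → 18) gives a lower bound of 1 + 2 = 3 moves.
A route of 3 moves achieves this: 7 → 12 → 17 → 18.
Since 3 matches the lower bound, it is optimal.

3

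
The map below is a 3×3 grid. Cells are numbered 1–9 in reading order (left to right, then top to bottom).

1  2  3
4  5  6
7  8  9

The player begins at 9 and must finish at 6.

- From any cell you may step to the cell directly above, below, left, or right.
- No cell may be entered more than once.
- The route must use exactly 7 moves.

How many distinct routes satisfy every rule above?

Need simple routes of exactly 7 moves from 9 to 6 (Manhattan distance 1, so 3 moves are spent on a detour and 3 undoing it).
Enumerating: 9 8 5 4 1 2 3 6 | 9 8 7 4 1 2 5 6 | 9 8 7 4 1 2 3 6 | 9 8 7 4 5 2 3 6.
That gives 4 routes.

4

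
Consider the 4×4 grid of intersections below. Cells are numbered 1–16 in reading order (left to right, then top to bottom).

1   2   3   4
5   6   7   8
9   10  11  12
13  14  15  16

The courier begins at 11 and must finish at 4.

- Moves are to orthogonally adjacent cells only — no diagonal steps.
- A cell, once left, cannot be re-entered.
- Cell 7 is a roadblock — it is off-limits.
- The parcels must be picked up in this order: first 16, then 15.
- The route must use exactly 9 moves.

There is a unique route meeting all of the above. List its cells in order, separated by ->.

11 -> 12 -> 16 -> 15 -> 14 -> 10 -> 6 -> 2 -> 3 -> 4

The waypoints must appear in the order 16, 15, with no cell reused.
Route from 11: right 1 to 12, down 1 to 16, left 2 to 14, up 3 to 2, right 2 to 4 — 9 moves in all.
Check: order respected (16 at step 2, 15 at step 3); 9 moves as required.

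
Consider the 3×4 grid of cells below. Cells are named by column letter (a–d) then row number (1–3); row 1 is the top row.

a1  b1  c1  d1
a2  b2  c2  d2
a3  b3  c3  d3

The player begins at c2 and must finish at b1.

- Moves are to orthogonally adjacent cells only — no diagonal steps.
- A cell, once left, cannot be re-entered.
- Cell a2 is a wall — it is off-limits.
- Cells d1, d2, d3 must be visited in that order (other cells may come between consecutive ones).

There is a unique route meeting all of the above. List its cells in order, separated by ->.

The waypoints must appear in the order d1, d2, d3, with no cell reused.
Route from c2: up to c1, right to d1, 2× down (reaching d3), 2× left (reaching b3), 2× up (reaching b1) — 8 moves in all.
Check: order respected (d1 at step 2, d2 at step 3, d3 at step 4).

c2 -> c1 -> d1 -> d2 -> d3 -> c3 -> b3 -> b2 -> b1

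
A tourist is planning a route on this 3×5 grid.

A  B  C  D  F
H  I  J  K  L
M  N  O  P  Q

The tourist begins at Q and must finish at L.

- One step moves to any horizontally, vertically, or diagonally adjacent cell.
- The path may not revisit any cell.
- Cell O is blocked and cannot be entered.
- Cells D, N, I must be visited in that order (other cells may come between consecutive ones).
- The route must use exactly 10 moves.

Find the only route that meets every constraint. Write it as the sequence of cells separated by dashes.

Q - K - D - C - B - H - N - I - J - P - L

The waypoints must appear in the order D, N, I, with no cell reused.
Route from Q: up-left 1 to K, up 1 to D, left 2 to B, down-left 1 to H, down-right 1 to N, up 1 to I, right 1 to J, down-right 1 to P, up-right 1 to L — 10 moves in all.
Check: order respected (D at step 2, N at step 6, I at step 7); 10 moves as required.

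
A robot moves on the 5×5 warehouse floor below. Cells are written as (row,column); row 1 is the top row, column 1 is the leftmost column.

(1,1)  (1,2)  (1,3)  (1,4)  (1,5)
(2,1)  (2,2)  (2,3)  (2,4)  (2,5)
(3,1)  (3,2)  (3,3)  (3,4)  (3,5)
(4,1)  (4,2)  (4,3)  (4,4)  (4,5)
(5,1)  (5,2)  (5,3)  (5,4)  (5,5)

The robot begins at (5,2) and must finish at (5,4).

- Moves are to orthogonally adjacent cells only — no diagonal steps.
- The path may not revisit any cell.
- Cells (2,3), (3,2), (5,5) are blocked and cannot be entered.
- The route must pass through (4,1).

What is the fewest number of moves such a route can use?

Any route passes through (4,1) somewhere between (5,2) and (5,4). Summing Manhattan distances along the two legs ((5,2) → (4,1) → (5,4)) gives a lower bound of 2 + 4 = 6 moves.
A route of 6 moves achieves this: (5,2) → (5,1) → (4,1) → (4,2) → (4,3) → (5,3) → (5,4).
Since 6 matches the lower bound, it is optimal.

6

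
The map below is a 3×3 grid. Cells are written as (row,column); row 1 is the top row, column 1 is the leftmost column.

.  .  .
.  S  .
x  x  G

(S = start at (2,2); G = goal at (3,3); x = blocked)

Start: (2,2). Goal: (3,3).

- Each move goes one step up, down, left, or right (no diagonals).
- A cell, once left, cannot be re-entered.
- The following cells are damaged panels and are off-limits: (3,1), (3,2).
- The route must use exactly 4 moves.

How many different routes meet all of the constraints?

Need simple routes of exactly 4 moves from (2,2) to (3,3) (Manhattan distance 2, so 1 moves are spent on a detour and 1 undoing it).
Enumerating: (2,2) (1,2) (1,3) (2,3) (3,3).
That gives 1 route.

1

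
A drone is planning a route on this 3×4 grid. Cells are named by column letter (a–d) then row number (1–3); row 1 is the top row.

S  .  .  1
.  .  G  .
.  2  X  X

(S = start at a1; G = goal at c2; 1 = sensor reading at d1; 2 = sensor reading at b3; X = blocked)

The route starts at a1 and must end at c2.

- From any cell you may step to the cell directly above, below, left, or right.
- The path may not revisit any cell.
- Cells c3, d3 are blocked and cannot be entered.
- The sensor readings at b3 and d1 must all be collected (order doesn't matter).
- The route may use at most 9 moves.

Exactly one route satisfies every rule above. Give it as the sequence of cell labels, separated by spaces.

a1 a2 a3 b3 b2 b1 c1 d1 d2 c2

The budget equals the shortest possible length, so every move has to be on a shortest route through the required cells.
Route from a1: 2× down (reaching a3), right to b3, 2× up (reaching b1), 2× right (reaching d1), down to d2, left to c2 — 9 moves in all.
Check: all required cells visited; 9 ≤ 9 moves.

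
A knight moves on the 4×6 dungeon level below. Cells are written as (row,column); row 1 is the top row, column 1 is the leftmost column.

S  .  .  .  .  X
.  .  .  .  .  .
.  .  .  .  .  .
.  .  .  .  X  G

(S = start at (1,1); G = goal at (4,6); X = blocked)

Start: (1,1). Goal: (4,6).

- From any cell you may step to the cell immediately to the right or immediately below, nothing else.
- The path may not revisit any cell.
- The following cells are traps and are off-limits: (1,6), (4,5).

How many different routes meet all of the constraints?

20

A right/down-only route from (1,1) to (4,6) makes exactly 3 down-moves and 5 right-moves in some order.
With no other constraints that would be C(8,3) = 56 routes.
Subtract routes through each blocked cell (inclusion–exclusion for overlaps): − through (1,6): 1 − through (4,5): 35 → 20.
That gives 20 routes.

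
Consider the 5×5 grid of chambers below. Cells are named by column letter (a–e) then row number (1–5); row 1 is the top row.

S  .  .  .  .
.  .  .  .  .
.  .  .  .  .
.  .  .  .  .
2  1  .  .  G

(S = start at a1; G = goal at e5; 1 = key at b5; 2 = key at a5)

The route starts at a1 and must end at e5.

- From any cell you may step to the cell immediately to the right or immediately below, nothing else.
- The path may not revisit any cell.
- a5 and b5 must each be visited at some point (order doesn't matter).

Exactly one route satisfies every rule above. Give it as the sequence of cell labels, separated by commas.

Moves only go right or down, so the column and row indices never decrease.
Route from a1: 4× down (reaching a5), 4× right (reaching e5) — 8 moves in all.
Check: all required cells visited.

a1, a2, a3, a4, a5, b5, c5, d5, e5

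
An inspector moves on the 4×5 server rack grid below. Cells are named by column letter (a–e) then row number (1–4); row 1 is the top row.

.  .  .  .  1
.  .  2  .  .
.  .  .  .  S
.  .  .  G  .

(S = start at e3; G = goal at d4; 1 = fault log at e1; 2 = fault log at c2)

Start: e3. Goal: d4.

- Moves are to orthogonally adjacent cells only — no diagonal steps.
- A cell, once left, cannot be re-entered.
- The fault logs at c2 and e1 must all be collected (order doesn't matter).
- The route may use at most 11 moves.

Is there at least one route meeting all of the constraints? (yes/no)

One route that works: e3 → e2 → e1 → d1 → d2 → c2 → c3 → c4 → d4.

yes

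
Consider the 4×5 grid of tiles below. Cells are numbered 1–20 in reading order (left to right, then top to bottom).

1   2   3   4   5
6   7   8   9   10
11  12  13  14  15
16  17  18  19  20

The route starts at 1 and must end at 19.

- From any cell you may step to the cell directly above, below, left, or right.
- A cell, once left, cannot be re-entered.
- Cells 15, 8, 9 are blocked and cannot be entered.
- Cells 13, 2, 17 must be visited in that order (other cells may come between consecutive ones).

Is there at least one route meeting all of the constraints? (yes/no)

Ignoring the required order, 6 revisit-free routes from 1 to 19 pass through all of 13, 2, and 17; the waypoint orders that occur are 2 → 17 → 13 (6) — never 13 → 2 → 17.

no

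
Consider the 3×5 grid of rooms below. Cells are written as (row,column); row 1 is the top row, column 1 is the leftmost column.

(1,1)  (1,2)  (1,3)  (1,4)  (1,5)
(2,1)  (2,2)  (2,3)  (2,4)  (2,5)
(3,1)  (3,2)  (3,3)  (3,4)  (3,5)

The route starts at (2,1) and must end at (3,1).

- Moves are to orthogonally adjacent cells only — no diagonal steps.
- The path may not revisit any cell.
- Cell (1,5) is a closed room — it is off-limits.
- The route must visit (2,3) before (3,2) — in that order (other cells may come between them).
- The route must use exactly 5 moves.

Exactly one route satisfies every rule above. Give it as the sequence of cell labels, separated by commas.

(2,1), (2,2), (2,3), (3,3), (3,2), (3,1)

The waypoints must appear in the order (2,3), (3,2), with no cell reused.
Route from (2,1): right 2 to (2,3), down 1 to (3,3), left 2 to (3,1) — 5 moves in all.
Check: order respected ((2,3) at step 2, (3,2) at step 4); 5 moves as required.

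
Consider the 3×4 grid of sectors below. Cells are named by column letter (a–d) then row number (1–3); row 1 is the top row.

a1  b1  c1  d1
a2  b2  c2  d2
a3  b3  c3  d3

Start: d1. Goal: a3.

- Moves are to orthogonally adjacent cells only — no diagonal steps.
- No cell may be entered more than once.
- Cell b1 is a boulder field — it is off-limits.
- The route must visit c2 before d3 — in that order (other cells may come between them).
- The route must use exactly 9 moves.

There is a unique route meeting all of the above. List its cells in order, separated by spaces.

The waypoints must appear in the order c2, d3, with no cell reused.
Route from d1: left 1 to c1, down 1 to c2, right 1 to d2, down 1 to d3, left 2 to b3, up 1 to b2, left 1 to a2, down 1 to a3 — 9 moves in all.
Check: order respected (c2 at step 2, d3 at step 4); 9 moves as required.

d1 c1 c2 d2 d3 c3 b3 b2 a2 a3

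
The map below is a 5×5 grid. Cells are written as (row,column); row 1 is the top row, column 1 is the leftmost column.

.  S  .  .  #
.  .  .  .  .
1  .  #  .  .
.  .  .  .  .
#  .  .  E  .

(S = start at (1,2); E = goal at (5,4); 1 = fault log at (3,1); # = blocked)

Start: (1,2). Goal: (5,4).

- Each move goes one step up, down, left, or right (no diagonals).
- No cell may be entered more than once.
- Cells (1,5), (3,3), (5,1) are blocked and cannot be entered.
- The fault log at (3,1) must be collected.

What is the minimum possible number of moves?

8

Any route passes through (3,1) somewhere between (1,2) and (5,4). Summing Manhattan distances along the two legs ((1,2) → (3,1) → (5,4)) gives a lower bound of 3 + 5 = 8 moves.
A route of 8 moves achieves this: (1,2) → (2,2) → (3,2) → (3,1) → (4,1) → (4,2) → (5,2) → (5,3) → (5,4).
Since 8 matches the lower bound, it is optimal.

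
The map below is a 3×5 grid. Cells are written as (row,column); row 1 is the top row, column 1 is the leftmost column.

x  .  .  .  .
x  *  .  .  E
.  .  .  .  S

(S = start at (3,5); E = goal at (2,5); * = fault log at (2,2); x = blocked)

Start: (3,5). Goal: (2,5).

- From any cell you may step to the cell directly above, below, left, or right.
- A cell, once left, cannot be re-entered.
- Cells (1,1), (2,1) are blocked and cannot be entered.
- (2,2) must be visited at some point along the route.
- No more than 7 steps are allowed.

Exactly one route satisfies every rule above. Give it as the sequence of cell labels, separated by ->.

(3,5) -> (3,4) -> (3,3) -> (3,2) -> (2,2) -> (2,3) -> (2,4) -> (2,5)

The 7-move cap with required stops at (2,2) leaves no slack for detours.
Route from (3,5): left 3 to (3,2), up 1 to (2,2), right 3 to (2,5) — 7 moves in all.
Check: all required cells visited; 7 ≤ 7 moves.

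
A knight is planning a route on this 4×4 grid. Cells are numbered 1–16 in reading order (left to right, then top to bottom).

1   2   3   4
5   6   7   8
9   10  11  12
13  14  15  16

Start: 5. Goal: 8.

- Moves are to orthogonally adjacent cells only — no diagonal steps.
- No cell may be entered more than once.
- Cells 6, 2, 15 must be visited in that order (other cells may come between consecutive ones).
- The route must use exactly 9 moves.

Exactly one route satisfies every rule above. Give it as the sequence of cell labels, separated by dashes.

The waypoints must appear in the order 6, 2, 15, with no cell reused.
Route from 5: right 1 to 6, up 1 to 2, right 1 to 3, down 3 to 15, right 1 to 16, up 2 to 8 — 9 moves in all.
Check: order respected (6 at step 1, 2 at step 2, 15 at step 6); 9 moves as required.

5 - 6 - 2 - 3 - 7 - 11 - 15 - 16 - 12 - 8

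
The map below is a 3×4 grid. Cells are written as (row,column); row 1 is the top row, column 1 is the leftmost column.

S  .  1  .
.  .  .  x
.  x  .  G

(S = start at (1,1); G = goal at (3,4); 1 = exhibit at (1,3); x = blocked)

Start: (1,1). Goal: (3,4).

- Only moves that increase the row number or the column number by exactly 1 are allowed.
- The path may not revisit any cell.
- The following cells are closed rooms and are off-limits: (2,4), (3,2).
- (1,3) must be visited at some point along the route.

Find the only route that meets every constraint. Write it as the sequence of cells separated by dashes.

(1,1) - (1,2) - (1,3) - (2,3) - (3,3) - (3,4)

Moves only go right or down, so the column and row indices never decrease.
Route from (1,1): 2× right (reaching (1,3)), 2× down (reaching (3,3)), right to (3,4) — 5 moves in all.
Check: all required cells visited.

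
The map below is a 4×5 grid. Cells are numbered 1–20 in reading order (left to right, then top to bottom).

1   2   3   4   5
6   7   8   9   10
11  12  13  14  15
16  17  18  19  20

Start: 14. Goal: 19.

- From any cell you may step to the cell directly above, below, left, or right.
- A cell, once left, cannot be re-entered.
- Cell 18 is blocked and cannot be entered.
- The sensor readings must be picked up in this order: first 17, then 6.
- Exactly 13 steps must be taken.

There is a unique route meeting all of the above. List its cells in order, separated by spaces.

14 13 12 17 16 11 6 7 8 9 10 15 20 19

The waypoints must appear in the order 17, 6, with no cell reused.
Route from 14: 2× left (reaching 12), down to 17, left to 16, 2× up (reaching 6), 4× right (reaching 10), 2× down (reaching 20), left to 19 — 13 moves in all.
Check: order respected (17 at step 3, 6 at step 6); 13 moves as required.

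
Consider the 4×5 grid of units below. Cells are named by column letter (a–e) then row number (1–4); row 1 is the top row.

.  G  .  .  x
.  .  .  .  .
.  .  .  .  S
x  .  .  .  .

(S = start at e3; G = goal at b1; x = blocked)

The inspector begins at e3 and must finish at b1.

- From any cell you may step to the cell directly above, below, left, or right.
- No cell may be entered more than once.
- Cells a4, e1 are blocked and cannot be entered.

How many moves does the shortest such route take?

The Manhattan distance from e3 to b1 is |3−1| + |5−2| = 5, so at least 5 moves are needed.
A route of 5 moves achieves this: e3 → e2 → d2 → d1 → c1 → b1.
Since 5 matches the lower bound, it is optimal.

5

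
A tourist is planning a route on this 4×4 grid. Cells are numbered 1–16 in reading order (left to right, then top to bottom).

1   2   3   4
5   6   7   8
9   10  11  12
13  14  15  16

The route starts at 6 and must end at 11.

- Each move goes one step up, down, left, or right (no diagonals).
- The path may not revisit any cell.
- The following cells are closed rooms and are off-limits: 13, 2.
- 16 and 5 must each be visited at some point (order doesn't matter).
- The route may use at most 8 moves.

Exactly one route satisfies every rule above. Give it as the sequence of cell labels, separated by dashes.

6 - 5 - 9 - 10 - 14 - 15 - 16 - 12 - 11

The 8-move cap with required stops at 16, 5 leaves no slack for detours.
Route from 6: left 1 to 5, down 1 to 9, right 1 to 10, down 1 to 14, right 2 to 16, up 1 to 12, left 1 to 11 — 8 moves in all.
Check: all required cells visited; 8 ≤ 8 moves.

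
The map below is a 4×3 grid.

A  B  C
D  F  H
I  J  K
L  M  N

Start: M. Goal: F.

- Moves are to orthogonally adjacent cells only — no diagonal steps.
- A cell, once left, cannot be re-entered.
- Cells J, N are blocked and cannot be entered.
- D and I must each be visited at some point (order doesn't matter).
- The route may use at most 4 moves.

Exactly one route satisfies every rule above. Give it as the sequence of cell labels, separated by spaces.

The 4-move cap with required stops at D, I leaves no slack for detours.
Route from M: left 1 to L, up 2 to D, right 1 to F — 4 moves in all.
Check: all required cells visited; 4 ≤ 4 moves.

M L I D F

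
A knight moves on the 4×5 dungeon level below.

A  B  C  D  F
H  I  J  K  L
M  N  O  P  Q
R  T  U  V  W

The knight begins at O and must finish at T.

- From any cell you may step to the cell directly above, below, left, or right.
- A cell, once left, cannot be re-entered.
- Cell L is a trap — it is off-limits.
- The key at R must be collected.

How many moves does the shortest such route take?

4

Any route passes through R somewhere between O and T. Summing Manhattan distances along the two legs (O → R → T) gives a lower bound of 3 + 1 = 4 moves.
A route of 4 moves achieves this: O → N → M → R → T.
Since 4 matches the lower bound, it is optimal.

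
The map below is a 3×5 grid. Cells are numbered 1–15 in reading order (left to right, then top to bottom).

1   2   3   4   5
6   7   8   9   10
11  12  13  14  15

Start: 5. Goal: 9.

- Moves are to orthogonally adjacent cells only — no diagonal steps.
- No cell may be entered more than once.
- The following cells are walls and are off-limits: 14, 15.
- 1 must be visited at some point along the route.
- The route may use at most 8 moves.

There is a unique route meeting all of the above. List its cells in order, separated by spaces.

5 4 3 2 1 6 7 8 9

Any route must reach 1 and still end at 9 within 8 moves, so the order of the required stops is forced.
Route from 5: left 4 to 1, down 1 to 6, right 3 to 9 — 8 moves in all.
Check: all required cells visited; 8 ≤ 8 moves.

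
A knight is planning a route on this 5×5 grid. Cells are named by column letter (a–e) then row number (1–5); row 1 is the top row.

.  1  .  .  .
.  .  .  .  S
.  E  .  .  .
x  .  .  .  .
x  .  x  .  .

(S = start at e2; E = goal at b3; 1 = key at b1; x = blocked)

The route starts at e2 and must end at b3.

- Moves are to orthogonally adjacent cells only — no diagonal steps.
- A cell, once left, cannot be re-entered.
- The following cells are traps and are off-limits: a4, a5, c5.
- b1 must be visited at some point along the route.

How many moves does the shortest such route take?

6

Any route passes through b1 somewhere between e2 and b3. Summing Manhattan distances along the two legs (e2 → b1 → b3) gives a lower bound of 4 + 2 = 6 moves.
A route of 6 moves achieves this: e2 → e1 → d1 → c1 → b1 → b2 → b3.
Since 6 matches the lower bound, it is optimal.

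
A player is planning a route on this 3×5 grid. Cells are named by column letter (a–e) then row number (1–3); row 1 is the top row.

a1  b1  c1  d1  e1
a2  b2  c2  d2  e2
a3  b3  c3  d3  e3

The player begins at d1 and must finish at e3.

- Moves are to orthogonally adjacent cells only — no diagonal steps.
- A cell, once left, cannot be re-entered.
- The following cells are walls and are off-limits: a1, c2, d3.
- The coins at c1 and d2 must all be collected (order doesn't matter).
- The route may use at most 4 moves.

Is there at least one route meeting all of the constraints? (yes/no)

Every way from c1 onward to e3 runs back through d1, which the route has already used — so it cannot be completed without a revisit.

no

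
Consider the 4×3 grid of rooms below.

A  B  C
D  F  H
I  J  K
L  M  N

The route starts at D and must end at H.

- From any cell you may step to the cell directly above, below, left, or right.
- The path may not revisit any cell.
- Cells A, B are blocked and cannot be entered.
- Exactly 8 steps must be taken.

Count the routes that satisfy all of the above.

Need simple routes of exactly 8 moves from D to H (Manhattan distance 2, so 3 moves are spent on a detour and 3 undoing it).
Enumerating: D I L M N K J F H | D F J I L M N K H.
That gives 2 routes.

2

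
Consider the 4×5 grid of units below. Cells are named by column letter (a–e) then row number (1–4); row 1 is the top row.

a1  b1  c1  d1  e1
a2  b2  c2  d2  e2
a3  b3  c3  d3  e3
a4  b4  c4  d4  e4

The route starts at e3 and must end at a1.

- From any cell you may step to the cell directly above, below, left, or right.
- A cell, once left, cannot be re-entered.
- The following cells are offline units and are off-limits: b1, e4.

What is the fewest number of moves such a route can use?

6

The Manhattan distance from e3 to a1 is |3−1| + |5−1| = 6, so at least 6 moves are needed.
A route of 6 moves achieves this: e3 → e2 → d2 → c2 → b2 → a2 → a1.
Since 6 matches the lower bound, it is optimal.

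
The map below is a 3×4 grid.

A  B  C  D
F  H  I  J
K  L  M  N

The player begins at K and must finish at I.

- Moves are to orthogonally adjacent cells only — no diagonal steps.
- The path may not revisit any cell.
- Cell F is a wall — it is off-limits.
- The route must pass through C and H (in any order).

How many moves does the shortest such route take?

Any route passes through C and H in some order between K and I. Summing Manhattan distances along each leg and taking the cheapest ordering (K → H → C → I) gives a lower bound of 2 + 2 + 1 = 5 moves.
A route of 5 moves achieves this: K → L → H → B → C → I.
Since 5 matches the lower bound, it is optimal.

5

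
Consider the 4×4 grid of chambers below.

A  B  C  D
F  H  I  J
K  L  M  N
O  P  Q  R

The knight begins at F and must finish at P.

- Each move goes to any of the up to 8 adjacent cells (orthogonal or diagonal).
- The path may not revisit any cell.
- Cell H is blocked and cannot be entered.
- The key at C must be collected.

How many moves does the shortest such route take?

5

Any route passes through C somewhere between F and P. Summing Chebyshev distances along the two legs (F → C → P) gives a lower bound of 2 + 3 = 5 moves.
A route of 5 moves achieves this: F → B → C → I → L → P.
Since 5 matches the lower bound, it is optimal.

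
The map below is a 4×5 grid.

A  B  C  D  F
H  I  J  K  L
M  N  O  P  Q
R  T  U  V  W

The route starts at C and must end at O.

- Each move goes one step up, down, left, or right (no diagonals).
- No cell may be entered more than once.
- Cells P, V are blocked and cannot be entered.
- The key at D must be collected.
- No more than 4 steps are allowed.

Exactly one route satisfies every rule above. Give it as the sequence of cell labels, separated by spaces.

The budget equals the shortest possible length, so every move has to be on a shortest route through the required cells.
Route from C: right 1 to D, down 1 to K, left 1 to J, down 1 to O — 4 moves in all.
Check: all required cells visited; 4 ≤ 4 moves.

C D K J O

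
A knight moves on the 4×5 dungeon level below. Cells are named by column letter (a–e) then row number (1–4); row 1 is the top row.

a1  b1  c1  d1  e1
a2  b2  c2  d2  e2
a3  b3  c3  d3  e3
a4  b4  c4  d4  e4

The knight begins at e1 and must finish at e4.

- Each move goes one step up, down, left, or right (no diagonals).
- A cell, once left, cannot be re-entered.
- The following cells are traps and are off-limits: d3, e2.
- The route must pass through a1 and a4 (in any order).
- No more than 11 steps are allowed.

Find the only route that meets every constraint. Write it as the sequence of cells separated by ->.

Any route must reach a1 and a4 and still end at e4 within 11 moves, so the order of the required stops is forced.
Route from e1: left 4 to a1, down 3 to a4, right 4 to e4 — 11 moves in all.
Check: all required cells visited; 11 ≤ 11 moves.

e1 -> d1 -> c1 -> b1 -> a1 -> a2 -> a3 -> a4 -> b4 -> c4 -> d4 -> e4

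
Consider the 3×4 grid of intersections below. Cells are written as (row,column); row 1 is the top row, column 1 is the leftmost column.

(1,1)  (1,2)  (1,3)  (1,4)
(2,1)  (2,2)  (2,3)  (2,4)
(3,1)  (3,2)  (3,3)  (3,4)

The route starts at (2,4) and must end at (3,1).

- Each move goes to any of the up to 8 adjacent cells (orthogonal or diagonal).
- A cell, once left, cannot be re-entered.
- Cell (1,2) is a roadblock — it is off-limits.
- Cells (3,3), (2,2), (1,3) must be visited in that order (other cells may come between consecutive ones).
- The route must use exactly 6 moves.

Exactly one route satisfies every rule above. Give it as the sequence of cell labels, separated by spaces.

The waypoints must appear in the order (3,3), (2,2), (1,3), with no cell reused.
Route from (2,4): down-left to (3,3), up-left to (2,2), up-right to (1,3), down to (2,3), down-left to (3,2), left to (3,1) — 6 moves in all.
Check: order respected ((3,3) at step 1, (2,2) at step 2, (1,3) at step 3); 6 moves as required.

(2,4) (3,3) (2,2) (1,3) (2,3) (3,2) (3,1)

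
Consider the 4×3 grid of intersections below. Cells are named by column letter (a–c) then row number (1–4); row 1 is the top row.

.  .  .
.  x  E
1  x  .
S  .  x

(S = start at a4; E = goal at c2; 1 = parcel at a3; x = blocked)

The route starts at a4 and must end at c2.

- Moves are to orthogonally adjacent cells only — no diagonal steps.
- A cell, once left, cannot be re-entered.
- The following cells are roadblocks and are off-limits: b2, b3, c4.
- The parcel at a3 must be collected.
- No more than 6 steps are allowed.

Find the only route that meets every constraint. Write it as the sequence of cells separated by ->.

a4 -> a3 -> a2 -> a1 -> b1 -> c1 -> c2

The budget equals the shortest possible length, so every move has to be on a shortest route through the required cells.
Route from a4: 3× up (reaching a1), 2× right (reaching c1), down to c2 — 6 moves in all.
Check: all required cells visited; 6 ≤ 6 moves.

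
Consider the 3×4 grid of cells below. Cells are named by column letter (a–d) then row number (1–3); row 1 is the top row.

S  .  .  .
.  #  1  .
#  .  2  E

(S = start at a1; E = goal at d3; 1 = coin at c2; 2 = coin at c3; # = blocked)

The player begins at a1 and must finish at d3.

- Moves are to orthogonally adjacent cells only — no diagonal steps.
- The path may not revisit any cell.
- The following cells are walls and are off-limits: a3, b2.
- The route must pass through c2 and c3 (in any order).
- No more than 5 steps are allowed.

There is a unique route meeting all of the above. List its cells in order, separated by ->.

a1 -> b1 -> c1 -> c2 -> c3 -> d3

Any route must reach c2 and c3 and still end at d3 within 5 moves, so the order of the required stops is forced.
Route from a1: 2× right (reaching c1), 2× down (reaching c3), right to d3 — 5 moves in all.
Check: all required cells visited; 5 ≤ 5 moves.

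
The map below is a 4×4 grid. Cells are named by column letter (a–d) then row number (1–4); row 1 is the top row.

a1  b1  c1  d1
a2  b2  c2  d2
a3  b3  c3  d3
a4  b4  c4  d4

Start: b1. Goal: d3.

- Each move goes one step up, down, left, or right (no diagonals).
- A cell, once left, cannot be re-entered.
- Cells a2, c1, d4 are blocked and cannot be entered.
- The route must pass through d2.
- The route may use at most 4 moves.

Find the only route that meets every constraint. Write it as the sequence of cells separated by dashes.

Any route must reach d2 and still end at d3 within 4 moves, so the order of the required stops is forced.
Route from b1: down to b2, 2× right (reaching d2), down to d3 — 4 moves in all.
Check: all required cells visited; 4 ≤ 4 moves.

b1 - b2 - c2 - d2 - d3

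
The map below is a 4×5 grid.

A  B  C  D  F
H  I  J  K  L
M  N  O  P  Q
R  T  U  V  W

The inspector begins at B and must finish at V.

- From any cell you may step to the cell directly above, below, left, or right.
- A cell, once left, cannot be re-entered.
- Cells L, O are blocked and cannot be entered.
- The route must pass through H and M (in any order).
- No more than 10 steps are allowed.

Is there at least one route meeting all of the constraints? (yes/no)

One route that works: B → I → H → M → R → T → U → V.

yes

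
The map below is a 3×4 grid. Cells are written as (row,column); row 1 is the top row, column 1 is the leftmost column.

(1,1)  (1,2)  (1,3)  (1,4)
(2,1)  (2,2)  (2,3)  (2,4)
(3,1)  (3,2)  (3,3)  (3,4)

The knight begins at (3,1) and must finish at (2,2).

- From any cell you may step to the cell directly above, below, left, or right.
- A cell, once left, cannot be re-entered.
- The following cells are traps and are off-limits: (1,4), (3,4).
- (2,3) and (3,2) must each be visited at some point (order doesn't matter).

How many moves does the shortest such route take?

4

Any route passes through (2,3) and (3,2) in some order between (3,1) and (2,2). Summing Manhattan distances along each leg and taking the cheapest ordering ((3,1) → (3,2) → (2,3) → (2,2)) gives a lower bound of 1 + 2 + 1 = 4 moves.
A route of 4 moves achieves this: (3,1) → (3,2) → (3,3) → (2,3) → (2,2).
Since 4 matches the lower bound, it is optimal.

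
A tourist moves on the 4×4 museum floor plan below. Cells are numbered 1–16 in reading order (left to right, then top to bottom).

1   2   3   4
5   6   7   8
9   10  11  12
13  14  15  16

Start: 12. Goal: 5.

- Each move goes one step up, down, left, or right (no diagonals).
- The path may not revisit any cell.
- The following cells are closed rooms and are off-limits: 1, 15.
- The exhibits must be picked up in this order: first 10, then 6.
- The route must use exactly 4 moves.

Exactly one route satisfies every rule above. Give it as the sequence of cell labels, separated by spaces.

The waypoints must appear in the order 10, 6, with no cell reused.
Route from 12: 2× left (reaching 10), up to 6, left to 5 — 4 moves in all.
Check: order respected (10 at step 2, 6 at step 3); 4 moves as required.

12 11 10 6 5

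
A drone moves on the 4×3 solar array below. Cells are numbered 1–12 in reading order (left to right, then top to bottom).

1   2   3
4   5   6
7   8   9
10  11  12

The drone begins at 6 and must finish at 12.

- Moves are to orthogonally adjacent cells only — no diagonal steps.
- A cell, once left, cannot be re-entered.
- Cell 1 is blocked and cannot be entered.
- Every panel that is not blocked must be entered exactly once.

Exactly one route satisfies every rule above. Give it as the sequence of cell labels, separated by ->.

Need to visit all 11 open cells exactly once, starting at 6 and ending at 12.
Cell 4 has only two open neighbours (7 and 5), so the path must pass straight through it: one of those is the cell it's entered from and the other is where it exits.
Route from 6: up 1 to 3, left 1 to 2, down 1 to 5, left 1 to 4, down 2 to 10, right 1 to 11, up 1 to 8, right 1 to 9, down 1 to 12 — 10 moves in all.
Check: all 11 open cells covered.

6 -> 3 -> 2 -> 5 -> 4 -> 7 -> 10 -> 11 -> 8 -> 9 -> 12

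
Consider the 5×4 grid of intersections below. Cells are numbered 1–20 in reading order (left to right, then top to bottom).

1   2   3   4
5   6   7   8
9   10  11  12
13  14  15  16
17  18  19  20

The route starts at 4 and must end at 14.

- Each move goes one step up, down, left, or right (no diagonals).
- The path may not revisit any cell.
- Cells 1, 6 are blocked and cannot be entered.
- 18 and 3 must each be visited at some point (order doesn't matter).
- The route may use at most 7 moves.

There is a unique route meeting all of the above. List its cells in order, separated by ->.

4 -> 3 -> 7 -> 11 -> 15 -> 19 -> 18 -> 14

Any route must reach 18 and 3 and still end at 14 within 7 moves, so the order of the required stops is forced.
Route from 4: left to 3, 4× down (reaching 19), left to 18, up to 14 — 7 moves in all.
Check: all required cells visited; 7 ≤ 7 moves.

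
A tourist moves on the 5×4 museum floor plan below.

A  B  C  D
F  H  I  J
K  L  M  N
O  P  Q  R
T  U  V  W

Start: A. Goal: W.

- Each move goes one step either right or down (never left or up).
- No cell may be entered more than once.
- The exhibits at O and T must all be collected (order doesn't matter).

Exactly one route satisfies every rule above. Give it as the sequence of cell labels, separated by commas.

A, F, K, O, T, U, V, W

Moves only go right or down, so the column and row indices never decrease.
Route from A: down 4 to T, right 3 to W — 7 moves in all.
Check: all required cells visited.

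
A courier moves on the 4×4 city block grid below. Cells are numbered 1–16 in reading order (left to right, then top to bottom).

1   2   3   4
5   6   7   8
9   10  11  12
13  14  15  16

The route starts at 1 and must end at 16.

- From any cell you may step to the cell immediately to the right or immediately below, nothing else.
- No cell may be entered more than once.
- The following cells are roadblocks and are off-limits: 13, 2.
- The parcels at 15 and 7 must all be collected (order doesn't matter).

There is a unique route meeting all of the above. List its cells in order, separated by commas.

Moves only go right or down, so the column and row indices never decrease.
Route from 1: down to 5, 2× right (reaching 7), 2× down (reaching 15), right to 16 — 6 moves in all.
Check: all required cells visited.

1, 5, 6, 7, 11, 15, 16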